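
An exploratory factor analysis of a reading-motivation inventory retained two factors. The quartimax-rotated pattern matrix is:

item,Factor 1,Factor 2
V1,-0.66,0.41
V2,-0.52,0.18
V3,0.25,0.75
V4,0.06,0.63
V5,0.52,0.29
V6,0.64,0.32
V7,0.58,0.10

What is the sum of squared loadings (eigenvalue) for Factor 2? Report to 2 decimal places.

1.36

SS loadings for Factor 2 = 0.41² + 0.18² + 0.75² + 0.63² + 0.29² + 0.32² + 0.10² = 0.1681 + 0.0324 + 0.5625 + 0.3969 + 0.0841 + 0.1024 + 0.0100 = 1.3564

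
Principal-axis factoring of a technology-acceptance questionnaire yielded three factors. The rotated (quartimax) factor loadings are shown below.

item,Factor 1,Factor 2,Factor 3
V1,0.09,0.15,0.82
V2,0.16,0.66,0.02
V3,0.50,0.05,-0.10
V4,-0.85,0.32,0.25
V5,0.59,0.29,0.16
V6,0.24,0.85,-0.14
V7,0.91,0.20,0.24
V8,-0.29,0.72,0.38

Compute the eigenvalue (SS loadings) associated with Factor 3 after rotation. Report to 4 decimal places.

0.9925

SS loadings for Factor 3 = 0.82² + 0.02² + (-0.10)² + 0.25² + 0.16² + (-0.14)² + 0.24² + 0.38² = 0.6724 + 0.0004 + 0.0100 + 0.0625 + 0.0256 + 0.0196 + 0.0576 + 0.1444 = 0.9925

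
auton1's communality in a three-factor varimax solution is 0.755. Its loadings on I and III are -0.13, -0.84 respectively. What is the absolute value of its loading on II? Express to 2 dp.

0.18

Under orthogonal rotation h² = Σλ², so λ_II² = h² − (0.7225) = 0.755 − 0.7225 = 0.0325.
|λ| = √0.0325 = 0.1803.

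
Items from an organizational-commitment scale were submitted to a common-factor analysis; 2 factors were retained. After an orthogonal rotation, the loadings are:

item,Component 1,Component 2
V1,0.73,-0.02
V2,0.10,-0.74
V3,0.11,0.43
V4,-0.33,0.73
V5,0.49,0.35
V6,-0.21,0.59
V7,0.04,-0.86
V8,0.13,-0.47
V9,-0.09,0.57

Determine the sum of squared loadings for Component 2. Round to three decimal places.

SS loadings for Component 2 = (-0.02)² + (-0.74)² + 0.43² + 0.73² + 0.35² + 0.59² + (-0.86)² + (-0.47)² + 0.57² = 0.0004 + 0.5476 + 0.1849 + 0.5329 + 0.1225 + 0.3481 + 0.7396 + 0.2209 + 0.3249 = 3.0218

3.022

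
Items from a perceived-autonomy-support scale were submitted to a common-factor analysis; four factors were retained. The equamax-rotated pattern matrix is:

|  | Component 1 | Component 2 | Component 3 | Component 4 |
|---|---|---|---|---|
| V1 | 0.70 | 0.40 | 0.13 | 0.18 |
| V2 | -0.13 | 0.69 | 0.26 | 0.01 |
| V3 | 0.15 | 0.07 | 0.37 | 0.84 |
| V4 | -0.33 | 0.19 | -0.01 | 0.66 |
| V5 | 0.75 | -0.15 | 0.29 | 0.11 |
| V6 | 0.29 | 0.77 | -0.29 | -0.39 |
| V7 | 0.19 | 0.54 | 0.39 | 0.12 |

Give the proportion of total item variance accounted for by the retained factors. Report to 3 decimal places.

0.686

SS loadings by factor: 1.3210, 1.5841, 0.5418, 1.3523; total = 4.7992.
Total variance with 7 standardized items is 7, so the solution explains 4.7992/7 = 0.6856.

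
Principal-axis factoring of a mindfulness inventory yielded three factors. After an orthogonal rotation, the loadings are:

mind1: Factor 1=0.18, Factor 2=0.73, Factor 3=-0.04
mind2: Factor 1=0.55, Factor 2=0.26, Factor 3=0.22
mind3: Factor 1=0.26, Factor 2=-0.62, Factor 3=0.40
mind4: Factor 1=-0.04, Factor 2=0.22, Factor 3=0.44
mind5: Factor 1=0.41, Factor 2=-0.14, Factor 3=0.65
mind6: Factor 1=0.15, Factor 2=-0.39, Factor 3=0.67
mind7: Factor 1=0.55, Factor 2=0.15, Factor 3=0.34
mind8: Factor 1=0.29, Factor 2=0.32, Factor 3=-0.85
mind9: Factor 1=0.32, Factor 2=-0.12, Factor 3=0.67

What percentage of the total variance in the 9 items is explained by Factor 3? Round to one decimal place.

28.5%

SS loadings for Factor 3 = (-0.04)² + 0.22² + 0.40² + 0.44² + 0.65² + 0.67² + 0.34² + (-0.85)² + 0.67² = 2.5620
With 9 standardized items, total variance = 9. Proportion = 2.5620/9 = 0.2847 → 28.47%.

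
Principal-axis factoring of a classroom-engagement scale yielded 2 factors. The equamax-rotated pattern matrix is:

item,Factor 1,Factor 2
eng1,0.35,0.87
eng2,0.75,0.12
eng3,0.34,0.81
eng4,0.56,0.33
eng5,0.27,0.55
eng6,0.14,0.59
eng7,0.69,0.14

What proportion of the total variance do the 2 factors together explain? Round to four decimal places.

SS loadings by factor: 1.6828, 2.2065; total = 3.8893.
Total variance with 7 standardized items is 7, so the solution explains 3.8893/7 = 0.5556.

0.5556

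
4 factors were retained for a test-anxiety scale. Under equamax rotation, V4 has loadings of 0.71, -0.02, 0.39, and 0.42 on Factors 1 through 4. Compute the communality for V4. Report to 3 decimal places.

h² = 0.71² + (-0.02)² + 0.39² + 0.42² = 0.5041 + 0.0004 + 0.1521 + 0.1764 = 0.8330

0.833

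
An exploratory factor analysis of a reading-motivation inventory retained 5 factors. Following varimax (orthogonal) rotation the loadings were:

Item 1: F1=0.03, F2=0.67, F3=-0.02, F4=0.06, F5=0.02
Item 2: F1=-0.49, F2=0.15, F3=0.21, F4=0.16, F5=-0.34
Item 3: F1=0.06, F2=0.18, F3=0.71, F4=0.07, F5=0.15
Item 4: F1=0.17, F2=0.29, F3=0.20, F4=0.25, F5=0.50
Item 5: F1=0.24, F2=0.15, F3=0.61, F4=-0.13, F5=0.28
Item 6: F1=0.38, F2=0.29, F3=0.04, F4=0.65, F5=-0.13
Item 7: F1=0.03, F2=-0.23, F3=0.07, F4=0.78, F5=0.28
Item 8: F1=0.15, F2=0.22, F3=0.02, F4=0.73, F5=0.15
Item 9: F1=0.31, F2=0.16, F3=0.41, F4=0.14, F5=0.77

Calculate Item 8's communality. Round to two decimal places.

0.63

h² = 0.15² + 0.22² + 0.02² + 0.73² + 0.15² = 0.0225 + 0.0484 + 0.0004 + 0.5329 + 0.0225 = 0.6267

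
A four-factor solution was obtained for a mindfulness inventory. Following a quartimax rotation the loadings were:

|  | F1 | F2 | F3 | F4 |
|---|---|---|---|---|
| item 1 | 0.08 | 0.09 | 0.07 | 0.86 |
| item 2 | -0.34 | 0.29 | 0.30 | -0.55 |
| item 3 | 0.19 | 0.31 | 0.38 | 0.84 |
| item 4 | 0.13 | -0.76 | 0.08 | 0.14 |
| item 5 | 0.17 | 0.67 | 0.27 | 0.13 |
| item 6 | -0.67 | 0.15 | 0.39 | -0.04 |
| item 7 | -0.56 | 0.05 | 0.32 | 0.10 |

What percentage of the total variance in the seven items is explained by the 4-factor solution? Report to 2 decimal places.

65.36%

SS loadings by factor: 0.9664, 1.2398, 0.5731, 1.7958; total = 4.5751.
Total variance with 7 standardized items is 7, so the solution explains 4.5751/7 = 0.6536 = 65.36%.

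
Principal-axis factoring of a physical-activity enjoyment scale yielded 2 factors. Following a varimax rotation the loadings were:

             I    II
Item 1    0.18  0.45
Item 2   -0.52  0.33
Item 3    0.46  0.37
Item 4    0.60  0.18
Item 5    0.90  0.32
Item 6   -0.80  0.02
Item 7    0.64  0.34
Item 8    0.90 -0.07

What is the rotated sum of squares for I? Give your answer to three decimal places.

3.544

SS loadings for I = 0.18² + (-0.52)² + 0.46² + 0.60² + 0.90² + (-0.80)² + 0.64² + 0.90² = 0.0324 + 0.2704 + 0.2116 + 0.3600 + 0.8100 + 0.6400 + 0.4096 + 0.8100 = 3.5440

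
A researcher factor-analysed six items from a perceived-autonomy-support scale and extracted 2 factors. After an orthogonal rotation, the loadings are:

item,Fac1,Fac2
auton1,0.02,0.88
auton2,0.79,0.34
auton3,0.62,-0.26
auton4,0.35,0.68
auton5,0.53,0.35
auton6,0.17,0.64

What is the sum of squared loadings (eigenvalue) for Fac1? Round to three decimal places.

SS loadings for Fac1 = 0.02² + 0.79² + 0.62² + 0.35² + 0.53² + 0.17² = 0.0004 + 0.6241 + 0.3844 + 0.1225 + 0.2809 + 0.0289 = 1.4412

1.441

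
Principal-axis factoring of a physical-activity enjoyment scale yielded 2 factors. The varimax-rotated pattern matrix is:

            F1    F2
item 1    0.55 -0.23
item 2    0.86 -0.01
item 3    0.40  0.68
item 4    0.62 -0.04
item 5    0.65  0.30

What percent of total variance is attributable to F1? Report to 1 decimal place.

40.2%

SS loadings for F1 = 0.55² + 0.86² + 0.40² + 0.62² + 0.65² = 2.0090
With 5 standardized items, total variance = 5. Proportion = 2.0090/5 = 0.4018 → 40.18%.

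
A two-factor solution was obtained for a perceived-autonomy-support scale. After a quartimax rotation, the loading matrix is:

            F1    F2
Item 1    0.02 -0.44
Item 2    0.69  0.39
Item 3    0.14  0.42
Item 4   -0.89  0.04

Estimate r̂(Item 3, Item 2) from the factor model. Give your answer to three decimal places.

r̂ = Σ λ_i·λ_j across factors = (0.14)(0.69) + (0.42)(0.39)
  = +0.0966 +0.1638 = 0.2604

0.260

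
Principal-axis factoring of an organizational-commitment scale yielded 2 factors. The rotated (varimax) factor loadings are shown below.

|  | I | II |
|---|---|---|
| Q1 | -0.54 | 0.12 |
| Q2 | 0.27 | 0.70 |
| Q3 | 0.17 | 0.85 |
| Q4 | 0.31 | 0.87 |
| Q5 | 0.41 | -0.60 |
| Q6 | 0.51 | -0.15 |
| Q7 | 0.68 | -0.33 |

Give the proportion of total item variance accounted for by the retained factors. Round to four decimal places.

0.5508

SS loadings by factor: 1.3801, 2.4752; total = 3.8553.
Total variance with 7 standardized items is 7, so the solution explains 3.8553/7 = 0.5508.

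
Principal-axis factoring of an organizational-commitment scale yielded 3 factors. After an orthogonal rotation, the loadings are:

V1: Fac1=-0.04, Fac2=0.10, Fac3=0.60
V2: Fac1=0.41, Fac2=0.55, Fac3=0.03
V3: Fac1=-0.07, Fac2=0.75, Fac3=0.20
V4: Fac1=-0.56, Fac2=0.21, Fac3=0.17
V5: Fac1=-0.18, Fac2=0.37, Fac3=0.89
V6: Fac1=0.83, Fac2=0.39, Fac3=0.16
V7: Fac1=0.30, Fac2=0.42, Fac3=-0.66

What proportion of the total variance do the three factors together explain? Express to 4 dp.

0.6239

Communalities: 0.3716, 0.4715, 0.6074, 0.3866, 0.9614, 0.8666, 0.7020; Σh² = 4.3671.
Total variance with 7 standardized items is 7, so the solution explains 4.3671/7 = 0.6239.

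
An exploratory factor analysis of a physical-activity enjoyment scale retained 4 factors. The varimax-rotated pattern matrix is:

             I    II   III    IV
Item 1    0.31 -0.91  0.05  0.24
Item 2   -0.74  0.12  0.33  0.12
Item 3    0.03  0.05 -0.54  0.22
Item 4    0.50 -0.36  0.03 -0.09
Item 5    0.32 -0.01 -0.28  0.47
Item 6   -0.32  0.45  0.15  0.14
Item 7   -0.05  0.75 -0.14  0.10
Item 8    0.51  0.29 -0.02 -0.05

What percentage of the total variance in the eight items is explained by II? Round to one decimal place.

SS loadings for II = (-0.91)² + 0.12² + 0.05² + (-0.36)² + (-0.01)² + 0.45² + 0.75² + 0.29² = 1.8238
With 8 standardized items, total variance = 8. Proportion = 1.8238/8 = 0.2280 → 22.80%.

22.8%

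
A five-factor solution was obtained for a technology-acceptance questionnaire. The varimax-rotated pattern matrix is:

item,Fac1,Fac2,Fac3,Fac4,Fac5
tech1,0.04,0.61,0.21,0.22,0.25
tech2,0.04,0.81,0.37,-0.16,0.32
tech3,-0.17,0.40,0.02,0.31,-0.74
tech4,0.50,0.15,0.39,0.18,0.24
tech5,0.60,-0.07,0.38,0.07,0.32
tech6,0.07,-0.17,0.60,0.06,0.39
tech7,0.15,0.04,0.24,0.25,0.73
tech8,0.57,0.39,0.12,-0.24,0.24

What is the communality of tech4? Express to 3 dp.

0.515

h² = 0.50² + 0.15² + 0.39² + 0.18² + 0.24² = 0.2500 + 0.0225 + 0.1521 + 0.0324 + 0.0576 = 0.5146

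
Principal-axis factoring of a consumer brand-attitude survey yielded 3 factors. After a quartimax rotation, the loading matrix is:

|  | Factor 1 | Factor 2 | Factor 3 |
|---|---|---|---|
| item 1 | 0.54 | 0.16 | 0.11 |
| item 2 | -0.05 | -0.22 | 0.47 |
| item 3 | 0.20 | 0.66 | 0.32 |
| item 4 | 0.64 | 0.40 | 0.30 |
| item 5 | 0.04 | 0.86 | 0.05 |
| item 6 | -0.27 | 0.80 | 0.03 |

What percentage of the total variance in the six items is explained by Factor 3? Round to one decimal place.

7.1%

SS loadings for Factor 3 = 0.11² + 0.47² + 0.32² + 0.30² + 0.05² + 0.03² = 0.4288
With 6 standardized items, total variance = 6. Proportion = 0.4288/6 = 0.0715 → 7.15%.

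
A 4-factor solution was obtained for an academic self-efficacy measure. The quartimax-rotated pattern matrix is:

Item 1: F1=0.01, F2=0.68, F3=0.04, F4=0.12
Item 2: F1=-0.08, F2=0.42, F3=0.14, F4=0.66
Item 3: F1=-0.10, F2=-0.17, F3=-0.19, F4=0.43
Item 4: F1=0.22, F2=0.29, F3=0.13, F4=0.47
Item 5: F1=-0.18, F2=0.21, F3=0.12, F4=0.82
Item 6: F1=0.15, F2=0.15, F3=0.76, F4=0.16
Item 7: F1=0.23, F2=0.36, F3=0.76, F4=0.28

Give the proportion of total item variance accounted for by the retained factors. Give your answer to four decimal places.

0.5710

SS loadings by factor: 0.1727, 0.9480, 1.2438, 1.6322; total = 3.9967.
Total variance with 7 standardized items is 7, so the solution explains 3.9967/7 = 0.5710.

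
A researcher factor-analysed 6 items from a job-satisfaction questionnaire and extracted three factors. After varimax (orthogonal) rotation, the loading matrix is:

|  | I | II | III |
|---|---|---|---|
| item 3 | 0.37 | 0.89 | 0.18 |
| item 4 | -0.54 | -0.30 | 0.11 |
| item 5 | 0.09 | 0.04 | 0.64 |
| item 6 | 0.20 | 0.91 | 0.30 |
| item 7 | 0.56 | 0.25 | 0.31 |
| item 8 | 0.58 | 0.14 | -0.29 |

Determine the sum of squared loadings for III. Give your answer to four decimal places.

0.7243

SS loadings for III = 0.18² + 0.11² + 0.64² + 0.30² + 0.31² + (-0.29)² = 0.0324 + 0.0121 + 0.4096 + 0.0900 + 0.0961 + 0.0841 = 0.7243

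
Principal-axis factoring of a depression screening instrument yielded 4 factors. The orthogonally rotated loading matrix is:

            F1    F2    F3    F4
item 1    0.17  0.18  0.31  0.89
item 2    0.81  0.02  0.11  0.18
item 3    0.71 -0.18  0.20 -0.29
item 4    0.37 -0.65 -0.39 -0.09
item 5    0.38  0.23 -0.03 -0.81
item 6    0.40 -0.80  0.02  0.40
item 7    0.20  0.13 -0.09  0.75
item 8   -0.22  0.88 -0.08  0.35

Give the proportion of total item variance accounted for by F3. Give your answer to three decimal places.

0.040

SS loadings for F3 = 0.31² + 0.11² + 0.20² + (-0.39)² + (-0.03)² + 0.02² + (-0.09)² + (-0.08)² = 0.3161
Proportion of variance = 0.3161 / 8 = 0.0395.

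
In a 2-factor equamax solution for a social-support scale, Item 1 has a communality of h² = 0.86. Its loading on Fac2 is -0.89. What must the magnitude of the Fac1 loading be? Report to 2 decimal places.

0.26

Under orthogonal rotation h² = Σλ², so λ_Fac1² = h² − (0.7921) = 0.86 − 0.7921 = 0.0679.
|λ| = √0.0679 = 0.2606.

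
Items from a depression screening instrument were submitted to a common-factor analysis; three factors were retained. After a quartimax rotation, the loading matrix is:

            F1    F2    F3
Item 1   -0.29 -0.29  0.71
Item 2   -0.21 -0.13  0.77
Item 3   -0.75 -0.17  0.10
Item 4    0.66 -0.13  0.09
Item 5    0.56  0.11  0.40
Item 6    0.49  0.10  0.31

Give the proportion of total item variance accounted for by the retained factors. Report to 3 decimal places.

Communalities: 0.6723, 0.6539, 0.6014, 0.4606, 0.4857, 0.3462; Σh² = 3.2201.
Total variance with 6 standardized items is 6, so the solution explains 3.2201/6 = 0.5367.

0.537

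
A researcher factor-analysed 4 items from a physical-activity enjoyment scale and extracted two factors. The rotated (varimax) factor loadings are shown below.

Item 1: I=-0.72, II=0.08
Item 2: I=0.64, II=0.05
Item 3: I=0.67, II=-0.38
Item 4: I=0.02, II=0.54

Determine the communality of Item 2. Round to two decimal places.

0.41

h² = 0.64² + 0.05² = 0.4096 + 0.0025 = 0.4121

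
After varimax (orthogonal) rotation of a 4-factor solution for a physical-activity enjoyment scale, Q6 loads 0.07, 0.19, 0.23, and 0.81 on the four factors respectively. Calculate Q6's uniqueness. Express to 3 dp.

0.250

h² = 0.07² + 0.19² + 0.23² + 0.81² = 0.0049 + 0.0361 + 0.0529 + 0.6561 = 0.7500
Uniqueness u² = 1 − h² = 1 − 0.7500 = 0.2500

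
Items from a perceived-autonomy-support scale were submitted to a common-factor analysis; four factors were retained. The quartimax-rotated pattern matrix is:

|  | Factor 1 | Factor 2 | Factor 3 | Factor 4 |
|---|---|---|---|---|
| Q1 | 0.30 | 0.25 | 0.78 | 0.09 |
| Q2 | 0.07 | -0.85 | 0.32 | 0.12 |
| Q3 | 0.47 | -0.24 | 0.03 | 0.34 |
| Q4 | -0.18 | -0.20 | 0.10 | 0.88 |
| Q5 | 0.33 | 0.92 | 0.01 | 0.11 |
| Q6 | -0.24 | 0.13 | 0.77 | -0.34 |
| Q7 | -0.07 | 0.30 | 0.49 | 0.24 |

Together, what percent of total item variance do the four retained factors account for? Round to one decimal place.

71.5%

SS loadings by factor: 0.5196, 1.8359, 1.5548, 1.0978; total = 5.0081.
Total variance with 7 standardized items is 7, so the solution explains 5.0081/7 = 0.7154 = 71.54%.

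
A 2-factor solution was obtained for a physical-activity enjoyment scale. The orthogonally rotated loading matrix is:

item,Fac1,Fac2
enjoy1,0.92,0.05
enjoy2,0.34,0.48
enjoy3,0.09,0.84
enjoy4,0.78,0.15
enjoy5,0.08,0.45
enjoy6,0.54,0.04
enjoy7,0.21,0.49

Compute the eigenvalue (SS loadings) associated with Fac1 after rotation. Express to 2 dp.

1.92

SS loadings for Fac1 = 0.92² + 0.34² + 0.09² + 0.78² + 0.08² + 0.54² + 0.21² = 0.8464 + 0.1156 + 0.0081 + 0.6084 + 0.0064 + 0.2916 + 0.0441 = 1.9206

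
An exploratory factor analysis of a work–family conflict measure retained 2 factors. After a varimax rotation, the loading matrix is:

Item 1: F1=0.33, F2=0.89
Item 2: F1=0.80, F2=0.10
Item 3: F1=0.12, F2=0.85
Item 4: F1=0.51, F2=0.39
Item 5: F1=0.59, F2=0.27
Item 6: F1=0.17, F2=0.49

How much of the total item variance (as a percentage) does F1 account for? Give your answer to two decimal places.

SS loadings for F1 = 0.33² + 0.80² + 0.12² + 0.51² + 0.59² + 0.17² = 1.4004
With 6 standardized items, total variance = 6. Proportion = 1.4004/6 = 0.2334 → 23.34%.

23.34%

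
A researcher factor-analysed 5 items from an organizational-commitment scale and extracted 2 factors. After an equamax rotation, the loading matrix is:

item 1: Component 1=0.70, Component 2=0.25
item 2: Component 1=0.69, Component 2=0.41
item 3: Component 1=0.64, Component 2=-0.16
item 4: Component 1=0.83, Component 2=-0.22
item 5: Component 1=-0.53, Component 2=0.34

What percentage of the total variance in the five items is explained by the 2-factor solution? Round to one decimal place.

55.3%

SS loadings by factor: 2.3455, 0.4202; total = 2.7657.
Total variance with 5 standardized items is 5, so the solution explains 2.7657/5 = 0.5531 = 55.31%.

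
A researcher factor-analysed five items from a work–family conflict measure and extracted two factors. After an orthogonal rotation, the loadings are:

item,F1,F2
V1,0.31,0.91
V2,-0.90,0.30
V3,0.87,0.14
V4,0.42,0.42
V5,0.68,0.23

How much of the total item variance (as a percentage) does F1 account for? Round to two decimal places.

SS loadings for F1 = 0.31² + (-0.90)² + 0.87² + 0.42² + 0.68² = 2.3018
With 5 standardized items, total variance = 5. Proportion = 2.3018/5 = 0.4604 → 46.04%.

46.04%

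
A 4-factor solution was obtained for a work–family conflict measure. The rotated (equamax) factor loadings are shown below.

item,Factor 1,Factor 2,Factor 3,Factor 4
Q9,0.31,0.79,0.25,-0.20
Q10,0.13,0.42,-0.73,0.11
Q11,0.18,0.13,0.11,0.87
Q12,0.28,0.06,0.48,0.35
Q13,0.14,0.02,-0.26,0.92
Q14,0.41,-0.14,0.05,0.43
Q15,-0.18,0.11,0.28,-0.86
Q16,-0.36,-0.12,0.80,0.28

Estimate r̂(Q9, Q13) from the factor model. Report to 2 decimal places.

-0.19

r̂ = Σ λ_i·λ_j across factors = (0.31)(0.14) + (0.79)(0.02) + (0.25)(-0.26) + (-0.20)(0.92)
  = +0.0434 +0.0158 -0.0650 -0.1840 = -0.1898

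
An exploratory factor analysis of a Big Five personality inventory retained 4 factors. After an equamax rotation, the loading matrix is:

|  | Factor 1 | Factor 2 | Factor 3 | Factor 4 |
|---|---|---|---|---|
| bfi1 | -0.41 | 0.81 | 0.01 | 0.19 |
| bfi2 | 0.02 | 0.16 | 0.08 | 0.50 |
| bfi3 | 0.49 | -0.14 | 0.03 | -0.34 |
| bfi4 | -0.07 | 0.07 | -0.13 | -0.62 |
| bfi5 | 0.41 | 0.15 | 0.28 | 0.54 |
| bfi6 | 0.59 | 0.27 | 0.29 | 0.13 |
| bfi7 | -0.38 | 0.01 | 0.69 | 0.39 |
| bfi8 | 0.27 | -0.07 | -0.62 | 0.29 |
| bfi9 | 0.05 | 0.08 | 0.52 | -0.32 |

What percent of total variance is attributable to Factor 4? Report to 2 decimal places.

15.92%

SS loadings for Factor 4 = 0.19² + 0.50² + (-0.34)² + (-0.62)² + 0.54² + 0.13² + 0.39² + 0.29² + (-0.32)² = 1.4332
With 9 standardized items, total variance = 9. Proportion = 1.4332/9 = 0.1592 → 15.92%.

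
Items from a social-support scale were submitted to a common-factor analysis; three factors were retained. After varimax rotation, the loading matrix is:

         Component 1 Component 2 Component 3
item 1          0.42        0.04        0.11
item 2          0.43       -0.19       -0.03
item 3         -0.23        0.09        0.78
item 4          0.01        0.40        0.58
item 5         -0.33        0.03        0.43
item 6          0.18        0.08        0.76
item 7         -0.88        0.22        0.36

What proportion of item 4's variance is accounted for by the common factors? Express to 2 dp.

h² = 0.01² + 0.40² + 0.58² = 0.0001 + 0.1600 + 0.3364 = 0.4965

0.50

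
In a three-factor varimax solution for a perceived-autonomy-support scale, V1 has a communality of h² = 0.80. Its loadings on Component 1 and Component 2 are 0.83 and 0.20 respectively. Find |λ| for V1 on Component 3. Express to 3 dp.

0.267

Under orthogonal rotation h² = Σλ², so λ_Component 3² = h² − (0.7289) = 0.80 − 0.7289 = 0.0711.
|λ| = √0.0711 = 0.2666.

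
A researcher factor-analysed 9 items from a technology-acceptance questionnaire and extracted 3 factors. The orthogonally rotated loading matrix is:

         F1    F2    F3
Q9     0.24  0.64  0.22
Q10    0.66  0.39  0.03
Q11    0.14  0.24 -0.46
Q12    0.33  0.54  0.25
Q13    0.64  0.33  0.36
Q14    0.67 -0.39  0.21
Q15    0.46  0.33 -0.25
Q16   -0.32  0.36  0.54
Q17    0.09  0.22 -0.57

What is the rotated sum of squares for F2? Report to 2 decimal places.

SS loadings for F2 = 0.64² + 0.39² + 0.24² + 0.54² + 0.33² + (-0.39)² + 0.33² + 0.36² + 0.22² = 0.4096 + 0.1521 + 0.0576 + 0.2916 + 0.1089 + 0.1521 + 0.1089 + 0.1296 + 0.0484 = 1.4588

1.46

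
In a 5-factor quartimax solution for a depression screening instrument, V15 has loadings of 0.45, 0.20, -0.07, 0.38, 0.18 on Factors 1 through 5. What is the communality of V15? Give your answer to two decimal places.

0.42

h² = 0.45² + 0.20² + (-0.07)² + 0.38² + 0.18² = 0.2025 + 0.0400 + 0.0049 + 0.1444 + 0.0324 = 0.4242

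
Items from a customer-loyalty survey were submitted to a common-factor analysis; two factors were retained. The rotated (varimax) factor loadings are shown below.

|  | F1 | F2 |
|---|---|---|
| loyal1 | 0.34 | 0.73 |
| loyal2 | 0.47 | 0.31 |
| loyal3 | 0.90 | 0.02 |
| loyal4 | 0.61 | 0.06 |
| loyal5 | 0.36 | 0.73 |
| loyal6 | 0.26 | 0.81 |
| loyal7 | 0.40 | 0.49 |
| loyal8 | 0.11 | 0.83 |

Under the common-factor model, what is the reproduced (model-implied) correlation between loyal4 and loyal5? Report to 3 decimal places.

0.263

r̂ = Σ λ_i·λ_j across factors = (0.61)(0.36) + (0.06)(0.73)
  = +0.2196 +0.0438 = 0.2634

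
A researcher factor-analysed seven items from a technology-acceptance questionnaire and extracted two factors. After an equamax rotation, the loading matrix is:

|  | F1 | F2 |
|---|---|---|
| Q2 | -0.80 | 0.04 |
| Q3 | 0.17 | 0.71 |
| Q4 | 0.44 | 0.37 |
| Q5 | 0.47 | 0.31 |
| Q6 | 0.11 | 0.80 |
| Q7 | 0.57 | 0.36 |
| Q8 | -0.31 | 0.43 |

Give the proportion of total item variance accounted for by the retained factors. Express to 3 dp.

0.459

SS loadings by factor: 1.5165, 1.6932; total = 3.2097.
Total variance with 7 standardized items is 7, so the solution explains 3.2097/7 = 0.4585.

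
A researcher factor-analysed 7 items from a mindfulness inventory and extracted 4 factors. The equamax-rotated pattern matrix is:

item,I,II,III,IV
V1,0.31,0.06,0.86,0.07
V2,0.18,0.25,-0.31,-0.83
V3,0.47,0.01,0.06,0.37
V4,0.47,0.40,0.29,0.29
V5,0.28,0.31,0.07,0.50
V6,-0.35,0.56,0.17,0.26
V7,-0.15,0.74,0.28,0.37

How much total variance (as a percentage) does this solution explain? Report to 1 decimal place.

SS loadings by factor: 0.7937, 1.1835, 1.0356, 1.3693; total = 4.3821.
Total variance with 7 standardized items is 7, so the solution explains 4.3821/7 = 0.6260 = 62.60%.

62.6%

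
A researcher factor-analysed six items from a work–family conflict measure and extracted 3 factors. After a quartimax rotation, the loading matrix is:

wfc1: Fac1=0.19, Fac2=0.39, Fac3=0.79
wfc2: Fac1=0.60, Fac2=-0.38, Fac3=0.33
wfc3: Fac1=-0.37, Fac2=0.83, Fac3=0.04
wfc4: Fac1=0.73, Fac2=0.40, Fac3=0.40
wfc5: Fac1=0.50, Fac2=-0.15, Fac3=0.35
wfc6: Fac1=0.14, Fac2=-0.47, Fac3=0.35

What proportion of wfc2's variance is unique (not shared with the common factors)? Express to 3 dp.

0.387

h² = 0.60² + (-0.38)² + 0.33² = 0.3600 + 0.1444 + 0.1089 = 0.6133
Uniqueness u² = 1 − h² = 1 − 0.6133 = 0.3867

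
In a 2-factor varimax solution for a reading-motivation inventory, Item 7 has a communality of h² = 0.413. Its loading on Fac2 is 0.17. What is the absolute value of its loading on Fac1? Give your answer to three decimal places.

0.620

Under orthogonal rotation h² = Σλ², so λ_Fac1² = h² − (0.0289) = 0.413 − 0.0289 = 0.3841.
|λ| = √0.3841 = 0.6198.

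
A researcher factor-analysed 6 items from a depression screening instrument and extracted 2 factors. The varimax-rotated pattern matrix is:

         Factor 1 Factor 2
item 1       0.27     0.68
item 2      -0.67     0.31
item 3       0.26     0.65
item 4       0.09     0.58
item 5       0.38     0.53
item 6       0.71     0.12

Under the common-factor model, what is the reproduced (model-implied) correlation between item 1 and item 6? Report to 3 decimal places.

0.273

r̂ = Σ λ_i·λ_j across factors = (0.27)(0.71) + (0.68)(0.12)
  = +0.1917 +0.0816 = 0.2733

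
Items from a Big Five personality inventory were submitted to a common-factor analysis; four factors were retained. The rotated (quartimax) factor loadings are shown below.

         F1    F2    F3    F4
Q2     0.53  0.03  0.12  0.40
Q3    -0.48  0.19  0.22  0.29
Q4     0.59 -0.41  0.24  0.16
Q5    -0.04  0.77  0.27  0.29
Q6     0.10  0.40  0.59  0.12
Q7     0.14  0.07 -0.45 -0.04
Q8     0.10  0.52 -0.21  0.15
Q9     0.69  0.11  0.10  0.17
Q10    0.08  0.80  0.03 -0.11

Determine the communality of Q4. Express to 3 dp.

h² = 0.59² + (-0.41)² + 0.24² + 0.16² = 0.3481 + 0.1681 + 0.0576 + 0.0256 = 0.5994

0.599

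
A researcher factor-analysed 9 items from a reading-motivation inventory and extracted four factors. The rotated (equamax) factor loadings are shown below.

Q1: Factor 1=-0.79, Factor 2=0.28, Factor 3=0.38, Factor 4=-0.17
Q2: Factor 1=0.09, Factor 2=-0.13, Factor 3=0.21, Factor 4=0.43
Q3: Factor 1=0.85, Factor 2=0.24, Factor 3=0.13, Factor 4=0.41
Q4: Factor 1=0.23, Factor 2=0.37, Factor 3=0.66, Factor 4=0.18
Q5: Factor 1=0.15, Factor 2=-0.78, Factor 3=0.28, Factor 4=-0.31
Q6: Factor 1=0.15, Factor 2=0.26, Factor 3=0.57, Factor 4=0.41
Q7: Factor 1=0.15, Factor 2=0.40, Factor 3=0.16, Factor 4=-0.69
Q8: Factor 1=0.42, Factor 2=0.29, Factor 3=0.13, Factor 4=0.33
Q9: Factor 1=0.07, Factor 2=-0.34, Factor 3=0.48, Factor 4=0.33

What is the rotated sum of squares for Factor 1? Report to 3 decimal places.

1.656

SS loadings for Factor 1 = (-0.79)² + 0.09² + 0.85² + 0.23² + 0.15² + 0.15² + 0.15² + 0.42² + 0.07² = 0.6241 + 0.0081 + 0.7225 + 0.0529 + 0.0225 + 0.0225 + 0.0225 + 0.1764 + 0.0049 = 1.6564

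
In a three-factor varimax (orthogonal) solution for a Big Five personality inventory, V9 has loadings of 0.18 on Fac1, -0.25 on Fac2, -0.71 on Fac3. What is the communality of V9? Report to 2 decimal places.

h² = 0.18² + (-0.25)² + (-0.71)² = 0.0324 + 0.0625 + 0.5041 = 0.5990

0.60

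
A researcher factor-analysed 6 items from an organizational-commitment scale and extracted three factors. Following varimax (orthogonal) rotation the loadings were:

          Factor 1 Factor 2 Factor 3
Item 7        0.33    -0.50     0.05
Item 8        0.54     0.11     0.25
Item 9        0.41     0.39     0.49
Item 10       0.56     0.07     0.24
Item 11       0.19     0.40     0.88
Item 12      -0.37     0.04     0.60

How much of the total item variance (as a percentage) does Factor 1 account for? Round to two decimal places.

SS loadings for Factor 1 = 0.33² + 0.54² + 0.41² + 0.56² + 0.19² + (-0.37)² = 1.0552
With 6 standardized items, total variance = 6. Proportion = 1.0552/6 = 0.1759 → 17.59%.

17.59%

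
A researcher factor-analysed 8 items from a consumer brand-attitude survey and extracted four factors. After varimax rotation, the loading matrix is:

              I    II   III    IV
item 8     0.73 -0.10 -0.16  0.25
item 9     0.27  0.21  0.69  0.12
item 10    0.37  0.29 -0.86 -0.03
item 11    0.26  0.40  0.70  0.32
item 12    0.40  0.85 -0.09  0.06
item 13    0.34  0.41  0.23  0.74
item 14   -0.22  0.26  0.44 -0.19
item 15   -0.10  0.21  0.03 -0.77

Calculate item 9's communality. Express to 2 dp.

0.61

h² = 0.27² + 0.21² + 0.69² + 0.12² = 0.0729 + 0.0441 + 0.4761 + 0.0144 = 0.6075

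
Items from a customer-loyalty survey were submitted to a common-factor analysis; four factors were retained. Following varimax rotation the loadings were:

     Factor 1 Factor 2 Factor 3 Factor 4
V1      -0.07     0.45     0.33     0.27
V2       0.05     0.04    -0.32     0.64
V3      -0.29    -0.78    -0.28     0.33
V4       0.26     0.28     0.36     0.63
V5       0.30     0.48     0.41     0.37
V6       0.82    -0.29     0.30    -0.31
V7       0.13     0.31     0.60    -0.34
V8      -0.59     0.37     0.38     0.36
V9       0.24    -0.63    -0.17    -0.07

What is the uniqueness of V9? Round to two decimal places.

h² = 0.24² + (-0.63)² + (-0.17)² + (-0.07)² = 0.0576 + 0.3969 + 0.0289 + 0.0049 = 0.4883
Uniqueness u² = 1 − h² = 1 − 0.4883 = 0.5117

0.51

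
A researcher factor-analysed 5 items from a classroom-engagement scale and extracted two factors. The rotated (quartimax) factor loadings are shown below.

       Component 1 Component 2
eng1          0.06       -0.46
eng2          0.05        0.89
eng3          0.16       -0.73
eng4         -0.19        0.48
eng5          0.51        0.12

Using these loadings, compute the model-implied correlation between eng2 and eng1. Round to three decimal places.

r̂ = Σ λ_i·λ_j across factors = (0.05)(0.06) + (0.89)(-0.46)
  = +0.0030 -0.4094 = -0.4064

-0.406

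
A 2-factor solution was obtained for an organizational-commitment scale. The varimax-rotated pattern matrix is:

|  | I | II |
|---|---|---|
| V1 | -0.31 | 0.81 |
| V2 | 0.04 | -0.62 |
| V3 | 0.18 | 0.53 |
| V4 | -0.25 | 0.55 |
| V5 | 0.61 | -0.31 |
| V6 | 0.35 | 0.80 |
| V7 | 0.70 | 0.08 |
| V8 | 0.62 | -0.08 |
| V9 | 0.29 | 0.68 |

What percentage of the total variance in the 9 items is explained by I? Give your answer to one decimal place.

18.3%

SS loadings for I = (-0.31)² + 0.04² + 0.18² + (-0.25)² + 0.61² + 0.35² + 0.70² + 0.62² + 0.29² = 1.6457
With 9 standardized items, total variance = 9. Proportion = 1.6457/9 = 0.1829 → 18.29%.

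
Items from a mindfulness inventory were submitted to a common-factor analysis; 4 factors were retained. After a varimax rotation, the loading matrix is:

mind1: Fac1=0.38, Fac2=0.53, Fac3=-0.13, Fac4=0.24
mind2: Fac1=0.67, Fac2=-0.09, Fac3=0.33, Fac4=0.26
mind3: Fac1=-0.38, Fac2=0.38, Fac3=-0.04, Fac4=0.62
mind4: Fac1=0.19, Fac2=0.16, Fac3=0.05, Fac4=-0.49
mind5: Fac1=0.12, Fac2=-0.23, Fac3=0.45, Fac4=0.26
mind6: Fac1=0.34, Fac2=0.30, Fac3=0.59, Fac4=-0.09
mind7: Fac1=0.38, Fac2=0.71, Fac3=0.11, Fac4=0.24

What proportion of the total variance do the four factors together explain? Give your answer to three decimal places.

SS loadings by factor: 1.0482, 1.1060, 0.6926, 0.8830; total = 3.7298.
Total variance with 7 standardized items is 7, so the solution explains 3.7298/7 = 0.5328.

0.533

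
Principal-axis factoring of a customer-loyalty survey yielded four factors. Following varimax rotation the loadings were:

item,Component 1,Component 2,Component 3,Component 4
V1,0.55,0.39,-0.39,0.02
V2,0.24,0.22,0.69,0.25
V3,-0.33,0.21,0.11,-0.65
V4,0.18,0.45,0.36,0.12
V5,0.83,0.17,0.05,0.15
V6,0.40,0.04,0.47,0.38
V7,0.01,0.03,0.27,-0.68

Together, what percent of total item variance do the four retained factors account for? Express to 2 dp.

SS loadings by factor: 1.3504, 0.4785, 1.0662, 1.1291; total = 4.0242.
Total variance with 7 standardized items is 7, so the solution explains 4.0242/7 = 0.5749 = 57.49%.

57.49%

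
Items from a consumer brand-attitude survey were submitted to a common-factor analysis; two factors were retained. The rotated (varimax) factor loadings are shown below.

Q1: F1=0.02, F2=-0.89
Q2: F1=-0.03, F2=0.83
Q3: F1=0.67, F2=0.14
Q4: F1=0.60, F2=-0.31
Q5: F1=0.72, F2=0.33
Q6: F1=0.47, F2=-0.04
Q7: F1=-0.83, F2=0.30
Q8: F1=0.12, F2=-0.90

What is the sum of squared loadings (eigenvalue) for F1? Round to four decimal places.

2.2528

SS loadings for F1 = 0.02² + (-0.03)² + 0.67² + 0.60² + 0.72² + 0.47² + (-0.83)² + 0.12² = 0.0004 + 0.0009 + 0.4489 + 0.3600 + 0.5184 + 0.2209 + 0.6889 + 0.0144 = 2.2528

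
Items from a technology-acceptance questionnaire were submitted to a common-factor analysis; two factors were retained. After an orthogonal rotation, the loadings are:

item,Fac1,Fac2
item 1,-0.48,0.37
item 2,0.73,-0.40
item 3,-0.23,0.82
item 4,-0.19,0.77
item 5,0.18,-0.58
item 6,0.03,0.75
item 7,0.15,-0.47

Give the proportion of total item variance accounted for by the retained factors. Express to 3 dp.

0.513

SS loadings by factor: 0.9081, 2.6820; total = 3.5901.
Total variance with 7 standardized items is 7, so the solution explains 3.5901/7 = 0.5129.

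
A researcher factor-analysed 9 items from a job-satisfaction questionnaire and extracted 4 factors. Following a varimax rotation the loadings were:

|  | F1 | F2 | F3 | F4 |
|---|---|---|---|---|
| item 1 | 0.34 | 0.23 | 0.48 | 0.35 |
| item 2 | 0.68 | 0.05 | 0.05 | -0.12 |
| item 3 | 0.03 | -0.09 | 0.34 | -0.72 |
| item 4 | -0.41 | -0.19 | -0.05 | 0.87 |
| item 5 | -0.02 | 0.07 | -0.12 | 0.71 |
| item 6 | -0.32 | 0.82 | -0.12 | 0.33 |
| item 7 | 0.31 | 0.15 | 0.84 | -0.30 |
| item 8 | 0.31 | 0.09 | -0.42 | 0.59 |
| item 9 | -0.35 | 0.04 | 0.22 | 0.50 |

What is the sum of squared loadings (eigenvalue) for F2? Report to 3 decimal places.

SS loadings for F2 = 0.23² + 0.05² + (-0.09)² + (-0.19)² + 0.07² + 0.82² + 0.15² + 0.09² + 0.04² = 0.0529 + 0.0025 + 0.0081 + 0.0361 + 0.0049 + 0.6724 + 0.0225 + 0.0081 + 0.0016 = 0.8091

0.809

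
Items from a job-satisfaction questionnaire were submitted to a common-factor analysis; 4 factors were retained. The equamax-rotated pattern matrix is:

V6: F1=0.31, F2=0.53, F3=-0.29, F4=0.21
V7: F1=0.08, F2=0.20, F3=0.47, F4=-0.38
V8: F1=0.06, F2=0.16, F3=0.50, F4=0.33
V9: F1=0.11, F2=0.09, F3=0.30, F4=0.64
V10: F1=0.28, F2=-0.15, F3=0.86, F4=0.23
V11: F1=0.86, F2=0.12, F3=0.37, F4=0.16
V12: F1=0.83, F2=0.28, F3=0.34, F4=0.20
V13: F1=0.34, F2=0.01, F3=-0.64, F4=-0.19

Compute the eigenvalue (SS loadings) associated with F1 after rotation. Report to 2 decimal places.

1.74

SS loadings for F1 = 0.31² + 0.08² + 0.06² + 0.11² + 0.28² + 0.86² + 0.83² + 0.34² = 0.0961 + 0.0064 + 0.0036 + 0.0121 + 0.0784 + 0.7396 + 0.6889 + 0.1156 = 1.7407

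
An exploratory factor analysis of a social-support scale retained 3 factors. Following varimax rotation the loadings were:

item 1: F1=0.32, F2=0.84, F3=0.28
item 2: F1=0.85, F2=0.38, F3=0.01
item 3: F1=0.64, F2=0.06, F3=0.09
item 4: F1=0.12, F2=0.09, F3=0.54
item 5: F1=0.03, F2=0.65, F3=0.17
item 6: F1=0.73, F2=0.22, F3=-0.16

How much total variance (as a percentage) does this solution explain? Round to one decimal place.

59.1%

SS loadings by factor: 1.7827, 1.3326, 0.4327; total = 3.5480.
Total variance with 6 standardized items is 6, so the solution explains 3.5480/6 = 0.5913 = 59.13%.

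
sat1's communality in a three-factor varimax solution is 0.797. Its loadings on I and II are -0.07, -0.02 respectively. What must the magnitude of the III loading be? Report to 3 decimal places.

0.890

Under orthogonal rotation h² = Σλ², so λ_III² = h² − (0.0053) = 0.797 − 0.0053 = 0.7917.
|λ| = √0.7917 = 0.8898.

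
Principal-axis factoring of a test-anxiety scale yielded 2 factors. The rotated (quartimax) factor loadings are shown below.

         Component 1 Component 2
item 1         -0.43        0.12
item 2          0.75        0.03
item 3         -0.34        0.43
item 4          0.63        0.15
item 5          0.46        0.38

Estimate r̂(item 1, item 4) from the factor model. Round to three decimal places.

r̂ = Σ λ_i·λ_j across factors = (-0.43)(0.63) + (0.12)(0.15)
  = -0.2709 +0.0180 = -0.2529

-0.253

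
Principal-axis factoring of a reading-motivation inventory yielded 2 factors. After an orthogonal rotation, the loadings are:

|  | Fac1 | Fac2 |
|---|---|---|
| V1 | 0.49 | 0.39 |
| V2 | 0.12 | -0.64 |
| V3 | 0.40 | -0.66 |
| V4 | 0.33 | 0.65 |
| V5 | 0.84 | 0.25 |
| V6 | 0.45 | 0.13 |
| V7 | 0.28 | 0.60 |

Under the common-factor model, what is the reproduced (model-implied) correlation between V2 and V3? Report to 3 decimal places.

r̂ = Σ λ_i·λ_j across factors = (0.12)(0.40) + (-0.64)(-0.66)
  = +0.0480 +0.4224 = 0.4704

0.470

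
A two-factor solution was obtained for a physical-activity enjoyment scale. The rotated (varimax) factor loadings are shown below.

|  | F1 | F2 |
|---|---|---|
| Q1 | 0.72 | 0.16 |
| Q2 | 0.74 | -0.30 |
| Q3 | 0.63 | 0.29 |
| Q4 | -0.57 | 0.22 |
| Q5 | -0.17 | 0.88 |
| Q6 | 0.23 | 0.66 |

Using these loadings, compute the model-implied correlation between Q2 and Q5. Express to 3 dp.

r̂ = Σ λ_i·λ_j across factors = (0.74)(-0.17) + (-0.30)(0.88)
  = -0.1258 -0.2640 = -0.3898

-0.390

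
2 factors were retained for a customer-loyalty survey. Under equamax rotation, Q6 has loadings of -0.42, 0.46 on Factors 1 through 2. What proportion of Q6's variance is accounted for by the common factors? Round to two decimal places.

0.39

h² = (-0.42)² + 0.46² = 0.1764 + 0.2116 = 0.3880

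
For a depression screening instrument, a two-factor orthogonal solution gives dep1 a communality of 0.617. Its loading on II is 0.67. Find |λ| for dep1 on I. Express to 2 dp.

0.41

Under orthogonal rotation h² = Σλ², so λ_I² = h² − (0.4489) = 0.617 − 0.4489 = 0.1681.
|λ| = √0.1681 = 0.4100.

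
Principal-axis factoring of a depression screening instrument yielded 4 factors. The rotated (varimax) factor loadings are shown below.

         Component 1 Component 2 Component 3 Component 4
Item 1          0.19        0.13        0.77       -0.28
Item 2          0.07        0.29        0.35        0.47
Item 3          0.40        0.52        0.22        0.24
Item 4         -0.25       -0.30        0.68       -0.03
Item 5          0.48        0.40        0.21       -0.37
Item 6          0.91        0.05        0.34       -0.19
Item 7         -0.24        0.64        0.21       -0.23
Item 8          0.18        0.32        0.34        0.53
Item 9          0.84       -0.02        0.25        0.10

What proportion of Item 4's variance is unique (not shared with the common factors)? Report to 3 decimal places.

h² = (-0.25)² + (-0.30)² + 0.68² + (-0.03)² = 0.0625 + 0.0900 + 0.4624 + 0.0009 = 0.6158
Uniqueness u² = 1 − h² = 1 − 0.6158 = 0.3842

0.384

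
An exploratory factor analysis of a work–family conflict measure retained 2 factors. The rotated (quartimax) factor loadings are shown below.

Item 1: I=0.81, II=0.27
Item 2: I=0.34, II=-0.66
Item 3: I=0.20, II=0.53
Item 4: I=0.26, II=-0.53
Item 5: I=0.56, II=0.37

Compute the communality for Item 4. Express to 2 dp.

h² = 0.26² + (-0.53)² = 0.0676 + 0.2809 = 0.3485

0.35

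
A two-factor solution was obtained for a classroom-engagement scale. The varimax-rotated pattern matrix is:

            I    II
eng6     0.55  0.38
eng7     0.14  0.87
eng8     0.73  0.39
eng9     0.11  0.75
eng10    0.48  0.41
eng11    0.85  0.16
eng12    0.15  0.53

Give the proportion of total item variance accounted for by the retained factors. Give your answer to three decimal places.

SS loadings by factor: 1.8425, 2.0905; total = 3.9330.
Total variance with 7 standardized items is 7, so the solution explains 3.9330/7 = 0.5619.

0.562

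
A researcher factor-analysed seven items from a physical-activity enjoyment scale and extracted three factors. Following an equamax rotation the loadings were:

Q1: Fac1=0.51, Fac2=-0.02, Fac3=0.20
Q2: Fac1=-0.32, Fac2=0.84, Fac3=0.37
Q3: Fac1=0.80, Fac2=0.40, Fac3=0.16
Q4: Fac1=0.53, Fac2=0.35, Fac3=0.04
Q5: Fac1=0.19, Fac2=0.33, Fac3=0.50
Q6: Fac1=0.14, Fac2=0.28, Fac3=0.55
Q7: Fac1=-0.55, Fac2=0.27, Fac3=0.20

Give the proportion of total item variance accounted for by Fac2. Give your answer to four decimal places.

SS loadings for Fac2 = (-0.02)² + 0.84² + 0.40² + 0.35² + 0.33² + 0.28² + 0.27² = 1.2487
Proportion of variance = 1.2487 / 7 = 0.1784.

0.1784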